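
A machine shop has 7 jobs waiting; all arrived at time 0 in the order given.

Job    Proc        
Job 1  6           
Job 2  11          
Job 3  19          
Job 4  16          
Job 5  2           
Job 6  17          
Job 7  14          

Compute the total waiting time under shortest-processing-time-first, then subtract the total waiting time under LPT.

-156

SPT (increasing processing time): Job 5 Job 1 Job 2 Job 7 Job 4 Job 6 Job 3.
Job 5: waits 0, runs 0→2
Job 1: waits 2, runs 2→8
Job 2: waits 8, runs 8→19
Job 7: waits 19, runs 19→33
Job 4: waits 33, runs 33→49
Job 6: waits 49, runs 49→66
Job 3: waits 66, runs 66→85
Sum = 0+2+8+19+33+49+66 = 177.
LPT (decreasing processing time): Job 3 Job 6 Job 4 Job 7 Job 2 Job 1 Job 5.
Job 3: waits 0, runs 0→19
Job 6: waits 19, runs 19→36
Job 4: waits 36, runs 36→52
Job 7: waits 52, runs 52→66
Job 2: waits 66, runs 66→77
Job 1: waits 77, runs 77→83
Job 5: waits 83, runs 83→85
Sum = 0+19+36+52+66+77+83 = 333.
Difference = 177 − 333 = -156.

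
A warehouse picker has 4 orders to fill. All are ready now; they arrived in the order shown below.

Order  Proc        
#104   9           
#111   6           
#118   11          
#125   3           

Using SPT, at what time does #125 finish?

3

SPT (increasing processing time): #125 #111 #104 #118.
#125: 0→3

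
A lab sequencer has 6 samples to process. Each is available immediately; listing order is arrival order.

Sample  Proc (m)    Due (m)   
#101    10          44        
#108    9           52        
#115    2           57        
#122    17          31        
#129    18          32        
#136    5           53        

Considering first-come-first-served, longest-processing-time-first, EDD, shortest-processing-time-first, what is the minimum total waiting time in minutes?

94

FIFO (arrival order): #101 #108 #115 #122 #129 #136.
#101: waits 0, runs 0→10
#108: waits 10, runs 10→19
#115: waits 19, runs 19→21
#122: waits 21, runs 21→38
#129: waits 38, runs 38→56
#136: waits 56, runs 56→61
Sum = 0+10+19+21+38+56 = 144.
LPT (decreasing processing time): #129 #122 #101 #108 #136 #115.
#129: waits 0, runs 0→18
#122: waits 18, runs 18→35
#101: waits 35, runs 35→45
#108: waits 45, runs 45→54
#136: waits 54, runs 54→59
#115: waits 59, runs 59→61
Sum = 0+18+35+45+54+59 = 211.
EDD (increasing due date): #122 #129 #101 #108 #136 #115.
#122: waits 0, runs 0→17
#129: waits 17, runs 17→35
#101: waits 35, runs 35→45
#108: waits 45, runs 45→54
#136: waits 54, runs 54→59
#115: waits 59, runs 59→61
Sum = 0+17+35+45+54+59 = 210.
SPT (increasing processing time): #115 #136 #108 #101 #122 #129.
#115: waits 0, runs 0→2
#136: waits 2, runs 2→7
#108: waits 7, runs 7→16
#101: waits 16, runs 16→26
#122: waits 26, runs 26→43
#129: waits 43, runs 43→61
Sum = 0+2+7+16+26+43 = 94.
FIFO 144, LPT 211, EDD 210, SPT 94 → minimum 94.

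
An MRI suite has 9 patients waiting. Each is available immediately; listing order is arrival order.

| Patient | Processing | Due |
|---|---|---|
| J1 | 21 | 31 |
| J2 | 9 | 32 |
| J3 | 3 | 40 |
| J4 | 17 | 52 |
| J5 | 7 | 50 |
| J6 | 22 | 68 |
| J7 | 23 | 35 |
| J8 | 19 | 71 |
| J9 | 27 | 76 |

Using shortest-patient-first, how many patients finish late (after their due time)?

SPT (increasing processing time): J3 J5 J2 J4 J8 J1 J6 J7 J9.
J3: 0→3, due 40, tardiness 0
J5: 3→10, due 50, tardiness 0
J2: 10→19, due 32, tardiness 0
J4: 19→36, due 52, tardiness 0
J8: 36→55, due 71, tardiness 0
J1: 55→76, due 31, tardiness 45
J6: 76→98, due 68, tardiness 30
J7: 98→121, due 35, tardiness 86
J9: 121→148, due 76, tardiness 72
Late patients: 4.

4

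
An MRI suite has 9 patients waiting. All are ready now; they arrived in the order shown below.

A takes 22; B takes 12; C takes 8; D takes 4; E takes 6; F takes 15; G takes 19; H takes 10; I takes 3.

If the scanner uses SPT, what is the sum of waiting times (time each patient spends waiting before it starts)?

SPT (increasing processing time): I D E C H B F G A.
I: waits 0, runs 0→3
D: waits 3, runs 3→7
E: waits 7, runs 7→13
C: waits 13, runs 13→21
H: waits 21, runs 21→31
B: waits 31, runs 31→43
F: waits 43, runs 43→58
G: waits 58, runs 58→77
A: waits 77, runs 77→99
Sum = 0+3+7+13+21+31+43+58+77 = 253.

253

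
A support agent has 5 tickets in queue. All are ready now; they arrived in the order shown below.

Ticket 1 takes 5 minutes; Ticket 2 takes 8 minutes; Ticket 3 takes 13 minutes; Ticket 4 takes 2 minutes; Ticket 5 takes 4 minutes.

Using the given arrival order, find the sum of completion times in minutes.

FIFO (arrival order): Ticket 1 Ticket 2 Ticket 3 Ticket 4 Ticket 5.
Ticket 1: 0→5
Ticket 2: 5→13
Ticket 3: 13→26
Ticket 4: 26→28
Ticket 5: 28→32
Sum = 5+13+26+28+32 = 104.

104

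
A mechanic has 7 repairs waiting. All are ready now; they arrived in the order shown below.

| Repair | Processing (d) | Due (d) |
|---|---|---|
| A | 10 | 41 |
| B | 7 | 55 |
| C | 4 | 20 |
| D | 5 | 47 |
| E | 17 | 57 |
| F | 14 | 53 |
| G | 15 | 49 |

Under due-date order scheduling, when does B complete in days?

55

EDD (increasing due date): C A D G F B E.
C: 0→4
A: 4→14
D: 14→19
G: 19→34
F: 34→48
B: 48→55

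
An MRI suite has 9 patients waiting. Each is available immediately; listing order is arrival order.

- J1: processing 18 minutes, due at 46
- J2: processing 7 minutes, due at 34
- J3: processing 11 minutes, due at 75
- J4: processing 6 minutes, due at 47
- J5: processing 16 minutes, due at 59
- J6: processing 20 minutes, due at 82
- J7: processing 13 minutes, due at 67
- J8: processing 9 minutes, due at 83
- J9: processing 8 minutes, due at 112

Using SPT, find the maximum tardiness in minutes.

42

SPT (increasing processing time): J4 J2 J9 J8 J3 J7 J5 J1 J6.
J4: 0→6, due 47, tardiness 0
J2: 6→13, due 34, tardiness 0
J9: 13→21, due 112, tardiness 0
J8: 21→30, due 83, tardiness 0
J3: 30→41, due 75, tardiness 0
J7: 41→54, due 67, tardiness 0
J5: 54→70, due 59, tardiness 11
J1: 70→88, due 46, tardiness 42
J6: 88→108, due 82, tardiness 26
Maximum = 42.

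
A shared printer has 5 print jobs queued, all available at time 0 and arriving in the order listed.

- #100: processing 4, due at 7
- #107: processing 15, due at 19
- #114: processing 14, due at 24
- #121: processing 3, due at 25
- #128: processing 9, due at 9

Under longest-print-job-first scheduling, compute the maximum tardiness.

35

LPT (decreasing processing time): #107 #114 #128 #100 #121.
#107: 0→15, due 19, tardiness 0
#114: 15→29, due 24, tardiness 5
#128: 29→38, due 9, tardiness 29
#100: 38→42, due 7, tardiness 35
#121: 42→45, due 25, tardiness 20
Maximum = 35.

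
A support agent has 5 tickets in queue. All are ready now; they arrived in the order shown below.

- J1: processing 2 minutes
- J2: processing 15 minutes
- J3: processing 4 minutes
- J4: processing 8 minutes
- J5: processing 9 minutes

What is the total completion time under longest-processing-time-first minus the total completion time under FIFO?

38

LPT (decreasing processing time): J2 J5 J4 J3 J1.
J2: 0→15
J5: 15→24
J4: 24→32
J3: 32→36
J1: 36→38
Sum = 15+24+32+36+38 = 145.
FIFO (arrival order): J1 J2 J3 J4 J5.
J1: 0→2
J2: 2→17
J3: 17→21
J4: 21→29
J5: 29→38
Sum = 2+17+21+29+38 = 107.
Difference = 145 − 107 = 38.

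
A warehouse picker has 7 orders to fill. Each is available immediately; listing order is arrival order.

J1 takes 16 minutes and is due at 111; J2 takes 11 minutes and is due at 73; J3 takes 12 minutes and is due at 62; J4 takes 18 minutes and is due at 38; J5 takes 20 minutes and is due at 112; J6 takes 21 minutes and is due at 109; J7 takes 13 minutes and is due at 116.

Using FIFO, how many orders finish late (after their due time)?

FIFO (arrival order): J1 J2 J3 J4 J5 J6 J7.
J1: 0→16, due 111, tardiness 0
J2: 16→27, due 73, tardiness 0
J3: 27→39, due 62, tardiness 0
J4: 39→57, due 38, tardiness 19
J5: 57→77, due 112, tardiness 0
J6: 77→98, due 109, tardiness 0
J7: 98→111, due 116, tardiness 0
Late orders: 1.

1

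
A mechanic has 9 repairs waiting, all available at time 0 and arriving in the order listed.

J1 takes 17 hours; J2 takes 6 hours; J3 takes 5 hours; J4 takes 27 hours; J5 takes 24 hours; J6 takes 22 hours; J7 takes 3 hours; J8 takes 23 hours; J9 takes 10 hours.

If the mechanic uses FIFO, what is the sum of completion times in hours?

FIFO (arrival order): J1 J2 J3 J4 J5 J6 J7 J8 J9.
J1: 0→17
J2: 17→23
J3: 23→28
J4: 28→55
J5: 55→79
J6: 79→101
J7: 101→104
J8: 104→127
J9: 127→137
Sum = 17+23+28+55+79+101+104+127+137 = 671.

671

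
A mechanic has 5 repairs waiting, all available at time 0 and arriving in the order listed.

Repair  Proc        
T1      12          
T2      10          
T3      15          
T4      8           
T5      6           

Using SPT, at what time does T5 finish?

6

SPT (increasing processing time): T5 T4 T2 T1 T3.
T5: 0→6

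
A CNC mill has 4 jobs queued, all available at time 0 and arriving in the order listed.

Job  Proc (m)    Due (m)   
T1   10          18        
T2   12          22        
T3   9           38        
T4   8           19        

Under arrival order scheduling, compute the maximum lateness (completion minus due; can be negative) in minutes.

FIFO (arrival order): T1 T2 T3 T4.
T1: 0→10, due 18, lateness -8
T2: 10→22, due 22, lateness 0
T3: 22→31, due 38, lateness -7
T4: 31→39, due 19, lateness 20
Maximum = 20.

20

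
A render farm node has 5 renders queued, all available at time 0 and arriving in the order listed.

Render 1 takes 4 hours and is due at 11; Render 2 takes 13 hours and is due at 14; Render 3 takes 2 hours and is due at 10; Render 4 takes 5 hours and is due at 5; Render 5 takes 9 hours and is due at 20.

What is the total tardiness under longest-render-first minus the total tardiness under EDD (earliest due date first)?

LPT (decreasing processing time): Render 2 Render 5 Render 4 Render 1 Render 3.
Render 2: 0→13, due 14, tardiness 0
Render 5: 13→22, due 20, tardiness 2
Render 4: 22→27, due 5, tardiness 22
Render 1: 27→31, due 11, tardiness 20
Render 3: 31→33, due 10, tardiness 23
Sum = 0+2+22+20+23 = 67.
EDD (increasing due date): Render 4 Render 3 Render 1 Render 2 Render 5.
Render 4: 0→5, due 5, tardiness 0
Render 3: 5→7, due 10, tardiness 0
Render 1: 7→11, due 11, tardiness 0
Render 2: 11→24, due 14, tardiness 10
Render 5: 24→33, due 20, tardiness 13
Sum = 0+0+0+10+13 = 23.
Difference = 67 − 23 = 44.

44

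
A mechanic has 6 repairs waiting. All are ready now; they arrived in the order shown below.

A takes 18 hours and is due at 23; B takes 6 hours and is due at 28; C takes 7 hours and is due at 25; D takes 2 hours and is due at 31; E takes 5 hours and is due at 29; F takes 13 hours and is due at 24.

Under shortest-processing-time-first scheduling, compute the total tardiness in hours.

SPT (increasing processing time): D E B C F A.
D: 0→2, due 31, tardiness 0
E: 2→7, due 29, tardiness 0
B: 7→13, due 28, tardiness 0
C: 13→20, due 25, tardiness 0
F: 20→33, due 24, tardiness 9
A: 33→51, due 23, tardiness 28
Sum = 0+0+0+0+9+28 = 37.

37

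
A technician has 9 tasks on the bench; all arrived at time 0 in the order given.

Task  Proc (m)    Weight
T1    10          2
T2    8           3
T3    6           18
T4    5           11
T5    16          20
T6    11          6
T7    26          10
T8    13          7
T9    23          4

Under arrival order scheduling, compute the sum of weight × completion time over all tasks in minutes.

FIFO (arrival order): T1 T2 T3 T4 T5 T6 T7 T8 T9.
T1: finishes 10, weight 2, w·C = 20
T2: finishes 18, weight 3, w·C = 54
T3: finishes 24, weight 18, w·C = 432
T4: finishes 29, weight 11, w·C = 319
T5: finishes 45, weight 20, w·C = 900
T6: finishes 56, weight 6, w·C = 336
T7: finishes 82, weight 10, w·C = 820
T8: finishes 95, weight 7, w·C = 665
T9: finishes 118, weight 4, w·C = 472
Sum = 20+54+432+319+900+336+820+665+472 = 4018.

4018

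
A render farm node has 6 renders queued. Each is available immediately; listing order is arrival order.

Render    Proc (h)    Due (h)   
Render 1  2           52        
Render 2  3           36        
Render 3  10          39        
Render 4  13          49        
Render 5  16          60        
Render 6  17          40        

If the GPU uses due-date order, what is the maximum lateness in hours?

EDD (increasing due date): Render 2 Render 3 Render 6 Render 4 Render 1 Render 5.
Render 2: 0→3, due 36, lateness -33
Render 3: 3→13, due 39, lateness -26
Render 6: 13→30, due 40, lateness -10
Render 4: 30→43, due 49, lateness -6
Render 1: 43→45, due 52, lateness -7
Render 5: 45→61, due 60, lateness 1
Maximum = 1.

1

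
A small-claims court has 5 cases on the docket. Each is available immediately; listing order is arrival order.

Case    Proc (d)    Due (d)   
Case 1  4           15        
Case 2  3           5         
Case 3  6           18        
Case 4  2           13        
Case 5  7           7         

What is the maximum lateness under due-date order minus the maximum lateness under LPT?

EDD (increasing due date): Case 2 Case 5 Case 4 Case 1 Case 3.
Case 2: 0→3, due 5, lateness -2
Case 5: 3→10, due 7, lateness 3
Case 4: 10→12, due 13, lateness -1
Case 1: 12→16, due 15, lateness 1
Case 3: 16→22, due 18, lateness 4
Maximum = 4.
LPT (decreasing processing time): Case 5 Case 3 Case 1 Case 2 Case 4.
Case 5: 0→7, due 7, lateness 0
Case 3: 7→13, due 18, lateness -5
Case 1: 13→17, due 15, lateness 2
Case 2: 17→20, due 5, lateness 15
Case 4: 20→22, due 13, lateness 9
Maximum = 15.
Difference = 4 − 15 = -11.

-11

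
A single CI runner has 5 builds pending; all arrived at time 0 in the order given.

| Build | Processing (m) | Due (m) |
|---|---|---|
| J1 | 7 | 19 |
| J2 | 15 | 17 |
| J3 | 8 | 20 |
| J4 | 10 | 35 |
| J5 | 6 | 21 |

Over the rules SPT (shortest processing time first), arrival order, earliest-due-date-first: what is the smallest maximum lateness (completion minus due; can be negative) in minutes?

15

SPT (increasing processing time): J5 J1 J3 J4 J2.
J5: 0→6, due 21, lateness -15
J1: 6→13, due 19, lateness -6
J3: 13→21, due 20, lateness 1
J4: 21→31, due 35, lateness -4
J2: 31→46, due 17, lateness 29
Maximum = 29.
FIFO (arrival order): J1 J2 J3 J4 J5.
J1: 0→7, due 19, lateness -12
J2: 7→22, due 17, lateness 5
J3: 22→30, due 20, lateness 10
J4: 30→40, due 35, lateness 5
J5: 40→46, due 21, lateness 25
Maximum = 25.
EDD (increasing due date): J2 J1 J3 J5 J4.
J2: 0→15, due 17, lateness -2
J1: 15→22, due 19, lateness 3
J3: 22→30, due 20, lateness 10
J5: 30→36, due 21, lateness 15
J4: 36→46, due 35, lateness 11
Maximum = 15.
SPT 29, FIFO 25, EDD 15 → minimum 15.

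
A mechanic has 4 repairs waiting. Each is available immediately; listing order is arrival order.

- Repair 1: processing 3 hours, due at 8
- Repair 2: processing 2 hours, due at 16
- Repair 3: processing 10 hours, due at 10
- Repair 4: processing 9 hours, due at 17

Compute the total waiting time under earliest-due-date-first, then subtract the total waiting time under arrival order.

8

EDD (increasing due date): Repair 1 Repair 3 Repair 2 Repair 4.
Repair 1: waits 0, runs 0→3
Repair 3: waits 3, runs 3→13
Repair 2: waits 13, runs 13→15
Repair 4: waits 15, runs 15→24
Sum = 0+3+13+15 = 31.
FIFO (arrival order): Repair 1 Repair 2 Repair 3 Repair 4.
Repair 1: waits 0, runs 0→3
Repair 2: waits 3, runs 3→5
Repair 3: waits 5, runs 5→15
Repair 4: waits 15, runs 15→24
Sum = 0+3+5+15 = 23.
Difference = 31 − 23 = 8.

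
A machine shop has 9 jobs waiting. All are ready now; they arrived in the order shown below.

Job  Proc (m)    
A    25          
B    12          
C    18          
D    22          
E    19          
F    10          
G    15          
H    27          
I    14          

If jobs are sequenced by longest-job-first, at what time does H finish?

27

LPT (decreasing processing time): H A D E C G I B F.
H: 0→27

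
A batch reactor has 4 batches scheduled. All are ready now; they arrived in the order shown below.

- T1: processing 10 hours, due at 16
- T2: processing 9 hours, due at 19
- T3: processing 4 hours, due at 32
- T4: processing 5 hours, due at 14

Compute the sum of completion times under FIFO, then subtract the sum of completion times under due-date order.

FIFO (arrival order): T1 T2 T3 T4.
T1: 0→10
T2: 10→19
T3: 19→23
T4: 23→28
Sum = 10+19+23+28 = 80.
EDD (increasing due date): T4 T1 T2 T3.
T4: 0→5
T1: 5→15
T2: 15→24
T3: 24→28
Sum = 5+15+24+28 = 72.
Difference = 80 − 72 = 8.

8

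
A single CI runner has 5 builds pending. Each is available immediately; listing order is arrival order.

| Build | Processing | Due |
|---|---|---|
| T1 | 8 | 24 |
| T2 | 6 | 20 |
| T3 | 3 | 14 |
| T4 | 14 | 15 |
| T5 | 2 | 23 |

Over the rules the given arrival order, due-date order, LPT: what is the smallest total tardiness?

16

FIFO (arrival order): T1 T2 T3 T4 T5.
T1: 0→8, due 24, tardiness 0
T2: 8→14, due 20, tardiness 0
T3: 14→17, due 14, tardiness 3
T4: 17→31, due 15, tardiness 16
T5: 31→33, due 23, tardiness 10
Sum = 0+0+3+16+10 = 29.
EDD (increasing due date): T3 T4 T2 T5 T1.
T3: 0→3, due 14, tardiness 0
T4: 3→17, due 15, tardiness 2
T2: 17→23, due 20, tardiness 3
T5: 23→25, due 23, tardiness 2
T1: 25→33, due 24, tardiness 9
Sum = 0+2+3+2+9 = 16.
LPT (decreasing processing time): T4 T1 T2 T3 T5.
T4: 0→14, due 15, tardiness 0
T1: 14→22, due 24, tardiness 0
T2: 22→28, due 20, tardiness 8
T3: 28→31, due 14, tardiness 17
T5: 31→33, due 23, tardiness 10
Sum = 0+0+8+17+10 = 35.
FIFO 29, EDD 16, LPT 35 → minimum 16.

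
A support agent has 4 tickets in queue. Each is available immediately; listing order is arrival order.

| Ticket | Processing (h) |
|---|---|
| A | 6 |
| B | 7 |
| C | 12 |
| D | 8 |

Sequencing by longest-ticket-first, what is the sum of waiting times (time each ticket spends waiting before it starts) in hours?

59

LPT (decreasing processing time): C D B A.
C: waits 0, runs 0→12
D: waits 12, runs 12→20
B: waits 20, runs 20→27
A: waits 27, runs 27→33
Sum = 0+12+20+27 = 59.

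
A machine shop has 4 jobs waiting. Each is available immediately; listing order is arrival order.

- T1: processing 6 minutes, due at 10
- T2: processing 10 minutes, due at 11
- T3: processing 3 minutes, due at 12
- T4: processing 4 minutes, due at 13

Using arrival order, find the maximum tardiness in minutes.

FIFO (arrival order): T1 T2 T3 T4.
T1: 0→6, due 10, tardiness 0
T2: 6→16, due 11, tardiness 5
T3: 16→19, due 12, tardiness 7
T4: 19→23, due 13, tardiness 10
Maximum = 10.

10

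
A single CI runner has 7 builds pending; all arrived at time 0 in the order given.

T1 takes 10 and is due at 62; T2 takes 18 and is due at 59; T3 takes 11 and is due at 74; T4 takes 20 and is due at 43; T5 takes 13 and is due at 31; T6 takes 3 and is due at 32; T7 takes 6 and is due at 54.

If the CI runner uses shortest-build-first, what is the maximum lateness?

38

SPT (increasing processing time): T6 T7 T1 T3 T5 T2 T4.
T6: 0→3, due 32, lateness -29
T7: 3→9, due 54, lateness -45
T1: 9→19, due 62, lateness -43
T3: 19→30, due 74, lateness -44
T5: 30→43, due 31, lateness 12
T2: 43→61, due 59, lateness 2
T4: 61→81, due 43, lateness 38
Maximum = 38.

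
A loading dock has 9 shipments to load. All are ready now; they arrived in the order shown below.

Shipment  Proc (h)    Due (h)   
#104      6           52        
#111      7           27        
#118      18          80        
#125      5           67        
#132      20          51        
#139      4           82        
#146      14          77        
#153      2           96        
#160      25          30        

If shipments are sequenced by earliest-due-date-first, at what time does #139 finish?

99

EDD (increasing due date): #111 #160 #132 #104 #125 #146 #118 #139 #153.
#111: 0→7
#160: 7→32
#132: 32→52
#104: 52→58
#125: 58→63
#146: 63→77
#118: 77→95
#139: 95→99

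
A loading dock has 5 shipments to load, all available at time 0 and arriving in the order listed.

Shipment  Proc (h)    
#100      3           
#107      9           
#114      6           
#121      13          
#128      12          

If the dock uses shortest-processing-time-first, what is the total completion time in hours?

SPT (increasing processing time): #100 #114 #107 #128 #121.
#100: 0→3
#114: 3→9
#107: 9→18
#128: 18→30
#121: 30→43
Sum = 3+9+18+30+43 = 103.

103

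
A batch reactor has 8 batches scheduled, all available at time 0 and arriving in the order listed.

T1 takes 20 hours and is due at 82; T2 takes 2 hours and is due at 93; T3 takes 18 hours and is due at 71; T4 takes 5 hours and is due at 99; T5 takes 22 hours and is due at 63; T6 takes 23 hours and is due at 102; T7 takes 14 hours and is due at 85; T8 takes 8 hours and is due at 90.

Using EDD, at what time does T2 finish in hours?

EDD (increasing due date): T5 T3 T1 T7 T8 T2 T4 T6.
T5: 0→22
T3: 22→40
T1: 40→60
T7: 60→74
T8: 74→82
T2: 82→84

84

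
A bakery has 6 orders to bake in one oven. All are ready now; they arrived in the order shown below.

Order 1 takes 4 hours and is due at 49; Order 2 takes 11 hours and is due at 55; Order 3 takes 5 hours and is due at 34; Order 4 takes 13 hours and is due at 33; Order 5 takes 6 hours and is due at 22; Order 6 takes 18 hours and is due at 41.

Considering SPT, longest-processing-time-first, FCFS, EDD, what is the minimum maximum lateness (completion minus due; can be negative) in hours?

SPT (increasing processing time): Order 1 Order 3 Order 5 Order 2 Order 4 Order 6.
Order 1: 0→4, due 49, lateness -45
Order 3: 4→9, due 34, lateness -25
Order 5: 9→15, due 22, lateness -7
Order 2: 15→26, due 55, lateness -29
Order 4: 26→39, due 33, lateness 6
Order 6: 39→57, due 41, lateness 16
Maximum = 16.
LPT (decreasing processing time): Order 6 Order 4 Order 2 Order 5 Order 3 Order 1.
Order 6: 0→18, due 41, lateness -23
Order 4: 18→31, due 33, lateness -2
Order 2: 31→42, due 55, lateness -13
Order 5: 42→48, due 22, lateness 26
Order 3: 48→53, due 34, lateness 19
Order 1: 53→57, due 49, lateness 8
Maximum = 26.
FIFO (arrival order): Order 1 Order 2 Order 3 Order 4 Order 5 Order 6.
Order 1: 0→4, due 49, lateness -45
Order 2: 4→15, due 55, lateness -40
Order 3: 15→20, due 34, lateness -14
Order 4: 20→33, due 33, lateness 0
Order 5: 33→39, due 22, lateness 17
Order 6: 39→57, due 41, lateness 16
Maximum = 17.
EDD (increasing due date): Order 5 Order 4 Order 3 Order 6 Order 1 Order 2.
Order 5: 0→6, due 22, lateness -16
Order 4: 6→19, due 33, lateness -14
Order 3: 19→24, due 34, lateness -10
Order 6: 24→42, due 41, lateness 1
Order 1: 42→46, due 49, lateness -3
Order 2: 46→57, due 55, lateness 2
Maximum = 2.
SPT 16, LPT 26, FIFO 17, EDD 2 → minimum 2.

2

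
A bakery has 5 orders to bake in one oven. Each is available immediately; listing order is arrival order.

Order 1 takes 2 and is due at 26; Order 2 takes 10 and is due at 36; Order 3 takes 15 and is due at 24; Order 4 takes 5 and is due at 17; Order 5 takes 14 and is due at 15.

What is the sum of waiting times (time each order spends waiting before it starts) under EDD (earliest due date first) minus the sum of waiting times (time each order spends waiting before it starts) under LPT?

EDD (increasing due date): Order 5 Order 4 Order 3 Order 1 Order 2.
Order 5: waits 0, runs 0→14
Order 4: waits 14, runs 14→19
Order 3: waits 19, runs 19→34
Order 1: waits 34, runs 34→36
Order 2: waits 36, runs 36→46
Sum = 0+14+19+34+36 = 103.
LPT (decreasing processing time): Order 3 Order 5 Order 2 Order 4 Order 1.
Order 3: waits 0, runs 0→15
Order 5: waits 15, runs 15→29
Order 2: waits 29, runs 29→39
Order 4: waits 39, runs 39→44
Order 1: waits 44, runs 44→46
Sum = 0+15+29+39+44 = 127.
Difference = 103 − 127 = -24.

-24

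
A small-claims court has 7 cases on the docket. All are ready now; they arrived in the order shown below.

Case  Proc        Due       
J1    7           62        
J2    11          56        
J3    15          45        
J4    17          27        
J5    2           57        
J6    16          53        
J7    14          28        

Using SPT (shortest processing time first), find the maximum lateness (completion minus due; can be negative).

55

SPT (increasing processing time): J5 J1 J2 J7 J3 J6 J4.
J5: 0→2, due 57, lateness -55
J1: 2→9, due 62, lateness -53
J2: 9→20, due 56, lateness -36
J7: 20→34, due 28, lateness 6
J3: 34→49, due 45, lateness 4
J6: 49→65, due 53, lateness 12
J4: 65→82, due 27, lateness 55
Maximum = 55.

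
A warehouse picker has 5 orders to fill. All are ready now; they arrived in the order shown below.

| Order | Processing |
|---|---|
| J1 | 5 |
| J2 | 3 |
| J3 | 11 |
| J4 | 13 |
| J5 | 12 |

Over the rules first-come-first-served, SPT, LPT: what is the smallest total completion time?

FIFO (arrival order): J1 J2 J3 J4 J5.
J1: 0→5
J2: 5→8
J3: 8→19
J4: 19→32
J5: 32→44
Sum = 5+8+19+32+44 = 108.
SPT (increasing processing time): J2 J1 J3 J5 J4.
J2: 0→3
J1: 3→8
J3: 8→19
J5: 19→31
J4: 31→44
Sum = 3+8+19+31+44 = 105.
LPT (decreasing processing time): J4 J5 J3 J1 J2.
J4: 0→13
J5: 13→25
J3: 25→36
J1: 36→41
J2: 41→44
Sum = 13+25+36+41+44 = 159.
FIFO 108, SPT 105, LPT 159 → minimum 105.

105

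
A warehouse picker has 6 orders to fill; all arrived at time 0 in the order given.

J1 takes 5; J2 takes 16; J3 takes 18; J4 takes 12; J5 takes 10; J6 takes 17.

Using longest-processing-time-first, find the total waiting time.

240

LPT (decreasing processing time): J3 J6 J2 J4 J5 J1.
J3: waits 0, runs 0→18
J6: waits 18, runs 18→35
J2: waits 35, runs 35→51
J4: waits 51, runs 51→63
J5: waits 63, runs 63→73
J1: waits 73, runs 73→78
Sum = 0+18+35+51+63+73 = 240.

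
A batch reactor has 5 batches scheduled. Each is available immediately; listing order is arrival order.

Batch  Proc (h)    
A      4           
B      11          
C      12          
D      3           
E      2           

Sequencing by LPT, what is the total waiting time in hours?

92

LPT (decreasing processing time): C B A D E.
C: waits 0, runs 0→12
B: waits 12, runs 12→23
A: waits 23, runs 23→27
D: waits 27, runs 27→30
E: waits 30, runs 30→32
Sum = 0+12+23+27+30 = 92.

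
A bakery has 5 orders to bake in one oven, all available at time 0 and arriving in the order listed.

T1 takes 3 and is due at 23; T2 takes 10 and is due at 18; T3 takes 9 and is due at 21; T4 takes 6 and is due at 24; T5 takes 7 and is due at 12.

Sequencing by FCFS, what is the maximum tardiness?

23

FIFO (arrival order): T1 T2 T3 T4 T5.
T1: 0→3, due 23, tardiness 0
T2: 3→13, due 18, tardiness 0
T3: 13→22, due 21, tardiness 1
T4: 22→28, due 24, tardiness 4
T5: 28→35, due 12, tardiness 23
Maximum = 23.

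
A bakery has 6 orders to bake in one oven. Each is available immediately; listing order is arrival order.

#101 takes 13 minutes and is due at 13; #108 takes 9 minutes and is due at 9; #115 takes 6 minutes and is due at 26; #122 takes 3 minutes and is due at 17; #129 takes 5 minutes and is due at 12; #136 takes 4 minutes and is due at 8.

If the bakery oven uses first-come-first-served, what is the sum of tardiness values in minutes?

FIFO (arrival order): #101 #108 #115 #122 #129 #136.
#101: 0→13, due 13, tardiness 0
#108: 13→22, due 9, tardiness 13
#115: 22→28, due 26, tardiness 2
#122: 28→31, due 17, tardiness 14
#129: 31→36, due 12, tardiness 24
#136: 36→40, due 8, tardiness 32
Sum = 0+13+2+14+24+32 = 85.

85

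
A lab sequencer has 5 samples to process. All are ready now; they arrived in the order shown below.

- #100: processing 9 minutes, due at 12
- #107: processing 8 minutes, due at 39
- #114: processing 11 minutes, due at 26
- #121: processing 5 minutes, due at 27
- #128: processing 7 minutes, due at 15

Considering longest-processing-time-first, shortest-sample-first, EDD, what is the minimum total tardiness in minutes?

8

LPT (decreasing processing time): #114 #100 #107 #128 #121.
#114: 0→11, due 26, tardiness 0
#100: 11→20, due 12, tardiness 8
#107: 20→28, due 39, tardiness 0
#128: 28→35, due 15, tardiness 20
#121: 35→40, due 27, tardiness 13
Sum = 0+8+0+20+13 = 41.
SPT (increasing processing time): #121 #128 #107 #100 #114.
#121: 0→5, due 27, tardiness 0
#128: 5→12, due 15, tardiness 0
#107: 12→20, due 39, tardiness 0
#100: 20→29, due 12, tardiness 17
#114: 29→40, due 26, tardiness 14
Sum = 0+0+0+17+14 = 31.
EDD (increasing due date): #100 #128 #114 #121 #107.
#100: 0→9, due 12, tardiness 0
#128: 9→16, due 15, tardiness 1
#114: 16→27, due 26, tardiness 1
#121: 27→32, due 27, tardiness 5
#107: 32→40, due 39, tardiness 1
Sum = 0+1+1+5+1 = 8.
LPT 41, SPT 31, EDD 8 → minimum 8.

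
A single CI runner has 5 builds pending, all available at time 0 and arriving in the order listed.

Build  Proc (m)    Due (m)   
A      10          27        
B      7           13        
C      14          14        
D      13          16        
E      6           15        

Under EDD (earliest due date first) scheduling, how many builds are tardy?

4

EDD (increasing due date): B C E D A.
B: 0→7, due 13, tardiness 0
C: 7→21, due 14, tardiness 7
E: 21→27, due 15, tardiness 12
D: 27→40, due 16, tardiness 24
A: 40→50, due 27, tardiness 23
Late builds: 4.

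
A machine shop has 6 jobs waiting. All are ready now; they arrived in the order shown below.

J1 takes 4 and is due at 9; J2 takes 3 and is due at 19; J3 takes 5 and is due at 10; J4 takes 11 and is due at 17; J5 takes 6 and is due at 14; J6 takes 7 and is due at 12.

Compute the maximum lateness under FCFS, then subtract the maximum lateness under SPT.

FIFO (arrival order): J1 J2 J3 J4 J5 J6.
J1: 0→4, due 9, lateness -5
J2: 4→7, due 19, lateness -12
J3: 7→12, due 10, lateness 2
J4: 12→23, due 17, lateness 6
J5: 23→29, due 14, lateness 15
J6: 29→36, due 12, lateness 24
Maximum = 24.
SPT (increasing processing time): J2 J1 J3 J5 J6 J4.
J2: 0→3, due 19, lateness -16
J1: 3→7, due 9, lateness -2
J3: 7→12, due 10, lateness 2
J5: 12→18, due 14, lateness 4
J6: 18→25, due 12, lateness 13
J4: 25→36, due 17, lateness 19
Maximum = 19.
Difference = 24 − 19 = 5.

5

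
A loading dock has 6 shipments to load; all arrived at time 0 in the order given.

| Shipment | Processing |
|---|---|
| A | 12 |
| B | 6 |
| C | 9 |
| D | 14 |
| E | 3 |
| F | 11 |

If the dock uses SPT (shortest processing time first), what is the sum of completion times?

SPT (increasing processing time): E B C F A D.
E: 0→3
B: 3→9
C: 9→18
F: 18→29
A: 29→41
D: 41→55
Sum = 3+9+18+29+41+55 = 155.

155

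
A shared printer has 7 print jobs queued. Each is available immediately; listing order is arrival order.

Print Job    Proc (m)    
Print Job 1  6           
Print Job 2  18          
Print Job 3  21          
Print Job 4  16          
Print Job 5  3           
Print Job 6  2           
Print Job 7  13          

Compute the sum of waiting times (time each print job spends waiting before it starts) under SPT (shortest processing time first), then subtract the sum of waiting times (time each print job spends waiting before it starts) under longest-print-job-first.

SPT (increasing processing time): Print Job 6 Print Job 5 Print Job 1 Print Job 7 Print Job 4 Print Job 2 Print Job 3.
Print Job 6: waits 0, runs 0→2
Print Job 5: waits 2, runs 2→5
Print Job 1: waits 5, runs 5→11
Print Job 7: waits 11, runs 11→24
Print Job 4: waits 24, runs 24→40
Print Job 2: waits 40, runs 40→58
Print Job 3: waits 58, runs 58→79
Sum = 0+2+5+11+24+40+58 = 140.
LPT (decreasing processing time): Print Job 3 Print Job 2 Print Job 4 Print Job 7 Print Job 1 Print Job 5 Print Job 6.
Print Job 3: waits 0, runs 0→21
Print Job 2: waits 21, runs 21→39
Print Job 4: waits 39, runs 39→55
Print Job 7: waits 55, runs 55→68
Print Job 1: waits 68, runs 68→74
Print Job 5: waits 74, runs 74→77
Print Job 6: waits 77, runs 77→79
Sum = 0+21+39+55+68+74+77 = 334.
Difference = 140 − 334 = -194.

-194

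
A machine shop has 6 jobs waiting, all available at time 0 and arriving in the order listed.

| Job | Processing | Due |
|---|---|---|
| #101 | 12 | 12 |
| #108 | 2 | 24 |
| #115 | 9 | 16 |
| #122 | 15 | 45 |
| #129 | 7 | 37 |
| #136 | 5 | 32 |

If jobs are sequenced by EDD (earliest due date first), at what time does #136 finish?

28

EDD (increasing due date): #101 #115 #108 #136 #129 #122.
#101: 0→12
#115: 12→21
#108: 21→23
#136: 23→28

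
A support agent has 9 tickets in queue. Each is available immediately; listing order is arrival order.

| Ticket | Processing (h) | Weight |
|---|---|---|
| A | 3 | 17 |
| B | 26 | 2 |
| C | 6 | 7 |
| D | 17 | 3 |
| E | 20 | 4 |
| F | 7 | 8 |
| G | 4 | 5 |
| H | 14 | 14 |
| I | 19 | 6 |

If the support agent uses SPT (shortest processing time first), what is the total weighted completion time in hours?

1978

SPT (increasing processing time): A G C F H D I E B.
A: finishes 3, weight 17, w·C = 51
G: finishes 7, weight 5, w·C = 35
C: finishes 13, weight 7, w·C = 91
F: finishes 20, weight 8, w·C = 160
H: finishes 34, weight 14, w·C = 476
D: finishes 51, weight 3, w·C = 153
I: finishes 70, weight 6, w·C = 420
E: finishes 90, weight 4, w·C = 360
B: finishes 116, weight 2, w·C = 232
Sum = 51+35+91+160+476+153+420+360+232 = 1978.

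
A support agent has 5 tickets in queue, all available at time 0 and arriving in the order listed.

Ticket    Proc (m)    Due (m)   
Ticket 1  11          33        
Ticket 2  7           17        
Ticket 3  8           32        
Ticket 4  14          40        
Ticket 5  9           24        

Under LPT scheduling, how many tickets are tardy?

3

LPT (decreasing processing time): Ticket 4 Ticket 1 Ticket 5 Ticket 3 Ticket 2.
Ticket 4: 0→14, due 40, tardiness 0
Ticket 1: 14→25, due 33, tardiness 0
Ticket 5: 25→34, due 24, tardiness 10
Ticket 3: 34→42, due 32, tardiness 10
Ticket 2: 42→49, due 17, tardiness 32
Late tickets: 3.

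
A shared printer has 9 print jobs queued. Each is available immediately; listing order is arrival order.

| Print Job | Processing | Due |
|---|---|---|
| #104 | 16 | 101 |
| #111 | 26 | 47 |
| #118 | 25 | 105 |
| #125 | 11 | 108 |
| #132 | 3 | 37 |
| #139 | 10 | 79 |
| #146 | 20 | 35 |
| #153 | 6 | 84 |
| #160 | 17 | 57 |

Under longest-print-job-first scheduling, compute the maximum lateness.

LPT (decreasing processing time): #111 #118 #146 #160 #104 #125 #139 #153 #132.
#111: 0→26, due 47, lateness -21
#118: 26→51, due 105, lateness -54
#146: 51→71, due 35, lateness 36
#160: 71→88, due 57, lateness 31
#104: 88→104, due 101, lateness 3
#125: 104→115, due 108, lateness 7
#139: 115→125, due 79, lateness 46
#153: 125→131, due 84, lateness 47
#132: 131→134, due 37, lateness 97
Maximum = 97.

97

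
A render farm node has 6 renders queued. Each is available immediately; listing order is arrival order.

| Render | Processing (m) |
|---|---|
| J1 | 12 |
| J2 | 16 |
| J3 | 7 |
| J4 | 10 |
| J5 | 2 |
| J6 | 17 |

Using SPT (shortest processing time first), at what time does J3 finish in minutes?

SPT (increasing processing time): J5 J3 J4 J1 J2 J6.
J5: 0→2
J3: 2→9

9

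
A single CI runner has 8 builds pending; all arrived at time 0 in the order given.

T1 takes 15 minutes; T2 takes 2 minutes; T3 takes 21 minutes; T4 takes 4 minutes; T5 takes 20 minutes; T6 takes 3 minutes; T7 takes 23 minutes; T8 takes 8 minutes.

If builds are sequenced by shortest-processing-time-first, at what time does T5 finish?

SPT (increasing processing time): T2 T6 T4 T8 T1 T5 T3 T7.
T2: 0→2
T6: 2→5
T4: 5→9
T8: 9→17
T1: 17→32
T5: 32→52

52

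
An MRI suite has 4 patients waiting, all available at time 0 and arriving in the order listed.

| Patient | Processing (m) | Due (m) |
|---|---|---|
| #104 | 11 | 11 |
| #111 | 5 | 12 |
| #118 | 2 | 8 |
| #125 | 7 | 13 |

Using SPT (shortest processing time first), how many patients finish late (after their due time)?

2

SPT (increasing processing time): #118 #111 #125 #104.
#118: 0→2, due 8, tardiness 0
#111: 2→7, due 12, tardiness 0
#125: 7→14, due 13, tardiness 1
#104: 14→25, due 11, tardiness 14
Late patients: 2.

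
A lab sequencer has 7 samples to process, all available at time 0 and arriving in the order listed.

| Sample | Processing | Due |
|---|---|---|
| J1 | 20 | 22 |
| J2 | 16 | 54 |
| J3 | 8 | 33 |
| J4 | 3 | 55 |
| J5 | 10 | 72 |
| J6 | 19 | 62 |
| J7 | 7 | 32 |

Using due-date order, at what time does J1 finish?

EDD (increasing due date): J1 J7 J3 J2 J4 J6 J5.
J1: 0→20

20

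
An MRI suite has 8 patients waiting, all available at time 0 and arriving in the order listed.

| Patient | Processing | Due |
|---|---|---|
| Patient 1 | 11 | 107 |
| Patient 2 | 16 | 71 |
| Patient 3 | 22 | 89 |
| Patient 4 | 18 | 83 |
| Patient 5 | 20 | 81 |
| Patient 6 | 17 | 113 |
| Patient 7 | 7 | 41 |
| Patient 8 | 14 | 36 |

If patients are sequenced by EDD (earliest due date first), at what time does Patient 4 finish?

75

EDD (increasing due date): Patient 8 Patient 7 Patient 2 Patient 5 Patient 4 Patient 3 Patient 1 Patient 6.
Patient 8: 0→14
Patient 7: 14→21
Patient 2: 21→37
Patient 5: 37→57
Patient 4: 57→75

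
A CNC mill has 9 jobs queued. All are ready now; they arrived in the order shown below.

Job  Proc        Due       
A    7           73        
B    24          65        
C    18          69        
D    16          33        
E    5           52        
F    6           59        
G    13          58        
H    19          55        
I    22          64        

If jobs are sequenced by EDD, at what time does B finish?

EDD (increasing due date): D E H G F I B C A.
D: 0→16
E: 16→21
H: 21→40
G: 40→53
F: 53→59
I: 59→81
B: 81→105

105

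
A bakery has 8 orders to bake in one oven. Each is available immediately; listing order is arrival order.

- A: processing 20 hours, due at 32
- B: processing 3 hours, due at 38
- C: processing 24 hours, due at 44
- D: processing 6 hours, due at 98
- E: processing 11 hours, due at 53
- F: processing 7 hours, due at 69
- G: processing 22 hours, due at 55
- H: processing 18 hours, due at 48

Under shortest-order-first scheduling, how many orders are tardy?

SPT (increasing processing time): B D F E H A G C.
B: 0→3, due 38, tardiness 0
D: 3→9, due 98, tardiness 0
F: 9→16, due 69, tardiness 0
E: 16→27, due 53, tardiness 0
H: 27→45, due 48, tardiness 0
A: 45→65, due 32, tardiness 33
G: 65→87, due 55, tardiness 32
C: 87→111, due 44, tardiness 67
Late orders: 3.

3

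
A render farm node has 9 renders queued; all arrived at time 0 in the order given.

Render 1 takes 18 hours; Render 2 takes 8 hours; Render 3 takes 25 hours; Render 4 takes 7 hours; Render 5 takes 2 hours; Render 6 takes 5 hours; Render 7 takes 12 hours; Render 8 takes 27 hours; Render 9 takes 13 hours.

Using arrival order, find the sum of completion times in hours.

FIFO (arrival order): Render 1 Render 2 Render 3 Render 4 Render 5 Render 6 Render 7 Render 8 Render 9.
Render 1: 0→18
Render 2: 18→26
Render 3: 26→51
Render 4: 51→58
Render 5: 58→60
Render 6: 60→65
Render 7: 65→77
Render 8: 77→104
Render 9: 104→117
Sum = 18+26+51+58+60+65+77+104+117 = 576.

576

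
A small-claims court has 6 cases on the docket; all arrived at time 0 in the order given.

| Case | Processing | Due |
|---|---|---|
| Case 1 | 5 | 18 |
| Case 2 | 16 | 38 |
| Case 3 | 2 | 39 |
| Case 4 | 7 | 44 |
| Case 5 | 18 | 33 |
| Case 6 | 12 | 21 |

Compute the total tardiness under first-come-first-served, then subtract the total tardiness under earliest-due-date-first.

FIFO (arrival order): Case 1 Case 2 Case 3 Case 4 Case 5 Case 6.
Case 1: 0→5, due 18, tardiness 0
Case 2: 5→21, due 38, tardiness 0
Case 3: 21→23, due 39, tardiness 0
Case 4: 23→30, due 44, tardiness 0
Case 5: 30→48, due 33, tardiness 15
Case 6: 48→60, due 21, tardiness 39
Sum = 0+0+0+0+15+39 = 54.
EDD (increasing due date): Case 1 Case 6 Case 5 Case 2 Case 3 Case 4.
Case 1: 0→5, due 18, tardiness 0
Case 6: 5→17, due 21, tardiness 0
Case 5: 17→35, due 33, tardiness 2
Case 2: 35→51, due 38, tardiness 13
Case 3: 51→53, due 39, tardiness 14
Case 4: 53→60, due 44, tardiness 16
Sum = 0+0+2+13+14+16 = 45.
Difference = 54 − 45 = 9.

9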